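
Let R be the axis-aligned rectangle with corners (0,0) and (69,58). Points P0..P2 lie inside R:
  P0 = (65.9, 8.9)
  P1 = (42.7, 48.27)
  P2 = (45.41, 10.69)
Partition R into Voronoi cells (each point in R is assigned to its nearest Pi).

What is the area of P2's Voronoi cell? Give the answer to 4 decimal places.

Area of P2's cell: 1589.9022

1. box [0,69]×[0,58]: [(0, 0) (69, 0) (69, 58) (0, 58)]
2. ⊥bis P2·P0 via (55.655,9.795): [(0, 0) (54.7993, 0) (59.8662, 58) (0, 58)]  |A|=3325.2991
3. ⊥bis P2·P1 via (44.055,29.48): [(0, 26.3031) (0, 0) (54.7993, 0) (57.4591, 30.4466)]  |A|=1589.9022
4. canonical 4-gon: [(0, 26.3031) (0, 0) (54.7993, 0) (57.4591, 30.4466)]
5. shoelace: 1589.9022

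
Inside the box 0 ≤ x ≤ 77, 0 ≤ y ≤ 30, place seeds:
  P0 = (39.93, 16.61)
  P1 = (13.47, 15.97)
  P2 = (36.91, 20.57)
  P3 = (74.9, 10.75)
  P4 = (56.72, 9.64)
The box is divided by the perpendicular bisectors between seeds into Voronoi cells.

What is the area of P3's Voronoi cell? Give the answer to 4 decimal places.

1. box [0,77]×[0,30]: [(0, 0) (77, 0) (77, 30) (0, 30)]
2. ⊥bis P3·P0 via (57.415,13.68): [(55.1226, 0) (77, 0) (77, 30) (60.1498, 30)]  |A|=580.9141
3. ⊥bis P3·P1 via (44.185,13.36): [(55.1226, 0) (77, 0) (77, 30) (60.1498, 30)]  |A|=580.9141
4. ⊥bis P3·P2 via (55.905,15.66): [(55.1226, 0) (77, 0) (77, 30) (60.1498, 30)]  |A|=580.9141
5. ⊥bis P3·P4 via (65.81,10.195): [(66.4325, 0) (77, 0) (77, 30) (64.6008, 30)]  |A|=344.5012
6. canonical 4-gon: [(66.4325, 0) (77, 0) (77, 30) (64.6008, 30)]
7. shoelace: 344.5012

Area of P3's cell: 344.5012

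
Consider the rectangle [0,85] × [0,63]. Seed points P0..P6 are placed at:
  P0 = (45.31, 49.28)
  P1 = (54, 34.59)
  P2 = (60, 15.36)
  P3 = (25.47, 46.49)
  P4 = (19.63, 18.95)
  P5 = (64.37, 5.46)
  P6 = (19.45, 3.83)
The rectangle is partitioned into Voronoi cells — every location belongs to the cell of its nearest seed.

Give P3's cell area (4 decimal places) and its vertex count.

1. box [0,85]×[0,63]: [(0, 0) (85, 0) (85, 63) (0, 63)]
2. ⊥bis P3·P0 via (35.39,47.885): [(0, 0) (42.1238, 0) (33.2645, 63) (0, 63)]  |A|=2374.7309
3. ⊥bis P3·P1 via (39.735,40.54): [(0, 0) (22.8256, 0) (37.258, 34.6014) (33.2645, 63) (0, 63)]  |A|=2040.8571
4. ⊥bis P3·P2 via (42.735,30.925): [(0, 0) (14.855, 0) (29.6884, 16.4534) (37.258, 34.6014) (33.2645, 63) (0, 63)]  |A|=1975.2857
5. ⊥bis P3·P4 via (22.55,32.72): [(0, 37.5018) (35.3418, 30.0074) (37.258, 34.6014) (33.2645, 63) (0, 63)]  |A|=1035.6971
6. ⊥bis P3·P5 via (44.92,25.975): [(0, 37.5018) (35.3418, 30.0074) (37.258, 34.6014) (33.2645, 63) (0, 63)]  |A|=1035.6971
7. ⊥bis P3·P6 via (22.46,25.16): [(0, 37.5018) (35.3418, 30.0074) (37.258, 34.6014) (33.2645, 63) (0, 63)]  |A|=1035.6971
8. canonical 5-gon: [(0, 37.5018) (35.3418, 30.0074) (37.258, 34.6014) (33.2645, 63) (0, 63)]
9. shoelace: 1035.6971

Area of P3's cell: 1035.6971 (5 vertices)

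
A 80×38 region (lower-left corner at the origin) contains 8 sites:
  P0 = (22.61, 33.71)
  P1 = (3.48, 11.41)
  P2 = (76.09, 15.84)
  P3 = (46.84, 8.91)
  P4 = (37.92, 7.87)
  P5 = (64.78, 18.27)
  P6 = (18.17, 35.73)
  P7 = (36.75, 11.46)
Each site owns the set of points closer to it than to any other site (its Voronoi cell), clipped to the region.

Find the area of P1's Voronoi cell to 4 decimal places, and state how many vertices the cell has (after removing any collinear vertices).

1. box [0,80]×[0,38]: [(0, 0) (80, 0) (80, 38) (0, 38)]
2. ⊥bis P1·P0 via (13.045,22.56): [(0, 33.7506) (0, 0) (39.3434, 0)]  |A|=663.9317
3. ⊥bis P1·P2 via (39.785,13.625): [(0, 33.7506) (0, 0) (39.3434, 0)]  |A|=663.9317
4. ⊥bis P1·P3 via (25.16,10.16): [(25.2703, 12.0726) (0, 33.7506) (0, 0) (24.5742, 0)]  |A|=574.7807
5. ⊥bis P1·P4 via (20.7,9.64): [(21.3001, 15.4784) (0, 33.7506) (0, 0) (19.7091, 0)]  |A|=511.9786
6. ⊥bis P1·P5 via (34.13,14.84): [(21.3001, 15.4784) (0, 33.7506) (0, 0) (19.7091, 0)]  |A|=511.9786
7. ⊥bis P1·P6 via (10.825,23.57): [(21.3001, 15.4784) (14.3489, 21.4415) (0, 30.1086) (0, 0) (19.7091, 0)]  |A|=485.8493
8. ⊥bis P1·P7 via (20.115,11.435): [(20.1261, 4.0565) (20.1074, 16.5015) (14.3489, 21.4415) (0, 30.1086) (0, 0) (19.7091, 0)]  |A|=478.4371
9. canonical 6-gon: [(20.1261, 4.0565) (20.1074, 16.5015) (14.3489, 21.4415) (0, 30.1086) (0, 0) (19.7091, 0)]
10. shoelace: 478.4371

Area of P1's cell: 478.4371 (6 vertices)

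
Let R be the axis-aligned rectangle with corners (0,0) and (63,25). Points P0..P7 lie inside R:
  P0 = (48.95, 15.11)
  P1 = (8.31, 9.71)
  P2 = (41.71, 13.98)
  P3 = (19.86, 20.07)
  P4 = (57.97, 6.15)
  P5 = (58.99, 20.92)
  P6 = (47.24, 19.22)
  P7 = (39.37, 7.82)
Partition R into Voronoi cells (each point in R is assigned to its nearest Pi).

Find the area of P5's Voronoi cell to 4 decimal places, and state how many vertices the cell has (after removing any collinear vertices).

1. box [0,63]×[0,25]: [(0, 0) (63, 0) (63, 25) (0, 25)]
2. ⊥bis P5·P0 via (53.97,18.015): [(63, 2.4107) (63, 25) (49.9279, 25)]  |A|=147.6452
3. ⊥bis P5·P1 via (33.65,15.315): [(63, 2.4107) (63, 25) (49.9279, 25)]  |A|=147.6452
4. ⊥bis P5·P2 via (50.35,17.45): [(63, 2.4107) (63, 25) (49.9279, 25)]  |A|=147.6452
5. ⊥bis P5·P3 via (39.425,20.495): [(63, 2.4107) (63, 25) (49.9279, 25)]  |A|=147.6452
6. ⊥bis P5·P4 via (58.48,13.535): [(56.4827, 13.6729) (63, 13.2229) (63, 25) (49.9279, 25)]  |A|=112.412
7. ⊥bis P5·P6 via (53.115,20.07): [(53.2264, 19.3) (56.4827, 13.6729) (63, 13.2229) (63, 25) (52.4017, 25)]  |A|=105.3615
8. ⊥bis P5·P7 via (49.18,14.37): [(53.2264, 19.3) (56.4827, 13.6729) (63, 13.2229) (63, 25) (52.4017, 25)]  |A|=105.3615
9. canonical 5-gon: [(53.2264, 19.3) (56.4827, 13.6729) (63, 13.2229) (63, 25) (52.4017, 25)]
10. shoelace: 105.3615

Area of P5's cell: 105.3615 (5 vertices)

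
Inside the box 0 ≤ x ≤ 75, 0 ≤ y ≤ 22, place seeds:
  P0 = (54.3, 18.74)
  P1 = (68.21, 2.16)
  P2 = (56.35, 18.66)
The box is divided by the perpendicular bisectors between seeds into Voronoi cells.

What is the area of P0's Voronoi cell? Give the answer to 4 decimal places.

Area of P0's cell: 1195.9699

1. box [0,75]×[0,22]: [(0, 0) (75, 0) (75, 22) (0, 22)]
2. ⊥bis P0·P1 via (61.255,10.45): [(0, 0) (48.7991, 0) (75, 21.9815) (75, 22) (0, 22)]  |A|=1362.0324
3. ⊥bis P0·P2 via (55.325,18.7): [(0, 0) (48.7991, 0) (54.7914, 5.0273) (55.4538, 22) (0, 22)]  |A|=1195.9699
4. canonical 5-gon: [(0, 0) (48.7991, 0) (54.7914, 5.0273) (55.4538, 22) (0, 22)]
5. shoelace: 1195.9699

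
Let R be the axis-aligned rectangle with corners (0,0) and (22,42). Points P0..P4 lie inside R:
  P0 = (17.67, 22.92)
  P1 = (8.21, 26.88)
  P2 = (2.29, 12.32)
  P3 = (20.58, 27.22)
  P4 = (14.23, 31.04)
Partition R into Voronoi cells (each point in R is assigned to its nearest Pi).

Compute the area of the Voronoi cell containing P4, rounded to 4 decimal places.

Area of P4's cell: 192.3387

1. box [0,22]×[0,42]: [(0, 0) (22, 0) (22, 42) (0, 42)]
2. ⊥bis P4·P0 via (15.95,26.98): [(0, 20.2229) (22, 29.5431) (22, 42) (0, 42)]  |A|=376.575
3. ⊥bis P4·P1 via (11.22,28.96): [(13.3495, 25.8783) (22, 29.5431) (22, 42) (2.209, 42)]  |A|=213.4115
4. ⊥bis P4·P2 via (8.26,21.68): [(13.3495, 25.8783) (22, 29.5431) (22, 42) (2.209, 42)]  |A|=213.4115
5. ⊥bis P4·P3 via (17.405,29.13): [(13.3495, 25.8783) (16.1669, 27.0719) (22, 36.7683) (22, 42) (2.209, 42)]  |A|=192.3387
6. canonical 5-gon: [(13.3495, 25.8783) (16.1669, 27.0719) (22, 36.7683) (22, 42) (2.209, 42)]
7. shoelace: 192.3387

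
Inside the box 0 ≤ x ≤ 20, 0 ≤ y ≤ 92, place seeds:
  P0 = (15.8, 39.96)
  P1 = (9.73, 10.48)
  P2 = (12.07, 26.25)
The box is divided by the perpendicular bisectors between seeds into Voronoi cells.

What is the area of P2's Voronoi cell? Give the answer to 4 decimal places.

Area of P2's cell: 313.5406

1. box [0,20]×[0,92]: [(0, 0) (20, 0) (20, 92) (0, 92)]
2. ⊥bis P2·P0 via (13.935,33.105): [(0, 36.8962) (0, 0) (20, 0) (20, 31.4549)]  |A|=683.5115
3. ⊥bis P2·P1 via (10.9,18.365): [(0, 36.8962) (0, 19.9824) (20, 17.0147) (20, 31.4549)]  |A|=313.5406
4. canonical 4-gon: [(0, 36.8962) (0, 19.9824) (20, 17.0147) (20, 31.4549)]
5. shoelace: 313.5406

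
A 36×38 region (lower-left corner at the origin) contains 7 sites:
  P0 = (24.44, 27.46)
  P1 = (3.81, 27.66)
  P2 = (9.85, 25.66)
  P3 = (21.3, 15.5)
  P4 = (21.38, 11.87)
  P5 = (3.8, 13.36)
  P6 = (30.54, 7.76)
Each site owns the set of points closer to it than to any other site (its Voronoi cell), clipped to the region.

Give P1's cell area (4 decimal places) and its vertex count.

Area of P1's cell: 134.4806 (4 vertices)

1. box [0,36]×[0,38]: [(0, 0) (36, 0) (36, 38) (0, 38)]
2. ⊥bis P1·P0 via (14.125,27.56): [(0, 0) (13.8578, 0) (14.2262, 38) (0, 38)]  |A|=533.5965
3. ⊥bis P1·P2 via (6.83,26.66): [(0, 6.0334) (10.585, 38) (0, 38)]  |A|=169.1827
4. ⊥bis P1·P3 via (12.555,21.58): [(0, 6.0334) (10.585, 38) (0, 38)]  |A|=169.1827
5. ⊥bis P1·P4 via (12.595,19.765): [(0, 6.0334) (10.585, 38) (0, 38)]  |A|=169.1827
6. ⊥bis P1·P5 via (3.805,20.51): [(0, 20.5127) (4.7933, 20.5093) (10.585, 38) (0, 38)]  |A|=134.4806
7. ⊥bis P1·P6 via (17.175,17.71): [(0, 20.5127) (4.7933, 20.5093) (10.585, 38) (0, 38)]  |A|=134.4806
8. canonical 4-gon: [(0, 20.5127) (4.7933, 20.5093) (10.585, 38) (0, 38)]
9. shoelace: 134.4806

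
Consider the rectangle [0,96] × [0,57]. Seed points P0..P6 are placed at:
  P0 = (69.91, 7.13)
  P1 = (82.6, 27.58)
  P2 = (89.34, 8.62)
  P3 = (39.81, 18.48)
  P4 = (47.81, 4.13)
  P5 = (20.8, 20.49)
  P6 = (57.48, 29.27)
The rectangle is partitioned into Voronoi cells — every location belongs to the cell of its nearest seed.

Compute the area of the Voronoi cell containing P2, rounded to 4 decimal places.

Area of P2's cell: 307.1056

1. box [0,96]×[0,57]: [(0, 0) (96, 0) (96, 57) (0, 57)]
2. ⊥bis P2·P0 via (79.625,7.875): [(80.2289, 0) (96, 0) (96, 57) (75.8578, 57)]  |A|=1023.5284
3. ⊥bis P2·P1 via (85.97,18.1): [(79.0301, 15.633) (80.2289, 0) (96, 0) (96, 21.6655)]  |A|=307.1056
4. ⊥bis P2·P3 via (64.575,13.55): [(79.0301, 15.633) (80.2289, 0) (96, 0) (96, 21.6655)]  |A|=307.1056
5. ⊥bis P2·P4 via (68.575,6.375): [(79.0301, 15.633) (80.2289, 0) (96, 0) (96, 21.6655)]  |A|=307.1056
6. ⊥bis P2·P5 via (55.07,14.555): [(79.0301, 15.633) (80.2289, 0) (96, 0) (96, 21.6655)]  |A|=307.1056
7. ⊥bis P2·P6 via (73.41,18.945): [(79.0301, 15.633) (80.2289, 0) (96, 0) (96, 21.6655)]  |A|=307.1056
8. canonical 4-gon: [(79.0301, 15.633) (80.2289, 0) (96, 0) (96, 21.6655)]
9. shoelace: 307.1056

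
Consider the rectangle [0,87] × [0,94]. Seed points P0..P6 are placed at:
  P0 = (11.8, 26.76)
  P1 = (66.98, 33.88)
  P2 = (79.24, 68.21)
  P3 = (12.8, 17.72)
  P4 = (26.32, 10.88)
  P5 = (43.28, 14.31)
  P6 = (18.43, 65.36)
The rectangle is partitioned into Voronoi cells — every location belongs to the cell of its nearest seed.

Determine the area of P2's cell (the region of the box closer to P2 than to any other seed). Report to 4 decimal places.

Area of P2's cell: 1584.7708

1. box [0,87]×[0,94]: [(0, 0) (87, 0) (87, 94) (0, 94)]
2. ⊥bis P2·P0 via (45.52,47.485): [(74.7052, 0) (87, 0) (87, 94) (16.9309, 94)]  |A|=3871.0995
3. ⊥bis P2·P1 via (73.11,51.045): [(34.9577, 64.67) (87, 46.0846) (87, 94) (16.9309, 94)]  |A|=2274.3759
4. ⊥bis P2·P3 via (46.02,42.965): [(34.9577, 64.67) (87, 46.0846) (87, 94) (16.9309, 94)]  |A|=2274.3759
5. ⊥bis P2·P4 via (52.78,39.545): [(34.9577, 64.67) (87, 46.0846) (87, 94) (16.9309, 94)]  |A|=2274.3759
6. ⊥bis P2·P5 via (61.26,41.26): [(34.9577, 64.67) (87, 46.0846) (87, 94) (16.9309, 94)]  |A|=2274.3759
7. ⊥bis P2·P6 via (48.835,66.785): [(49.172, 59.5938) (87, 46.0846) (87, 94) (47.5595, 94)]  |A|=1584.7708
8. canonical 4-gon: [(49.172, 59.5938) (87, 46.0846) (87, 94) (47.5595, 94)]
9. shoelace: 1584.7708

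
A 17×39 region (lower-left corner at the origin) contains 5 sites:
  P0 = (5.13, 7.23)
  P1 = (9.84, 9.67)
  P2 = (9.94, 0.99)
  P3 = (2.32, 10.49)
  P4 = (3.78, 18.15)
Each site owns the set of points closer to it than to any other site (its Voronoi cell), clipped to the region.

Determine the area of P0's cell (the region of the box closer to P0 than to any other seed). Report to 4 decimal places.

Area of P0's cell: 56.8394

1. box [0,17]×[0,39]: [(0, 0) (17, 0) (17, 39) (0, 39)]
2. ⊥bis P0·P1 via (7.485,8.45): [(0, 22.8985) (0, 0) (11.8625, 0)]  |A|=135.8167
3. ⊥bis P0·P2 via (7.535,4.11): [(9.106, 5.321) (0, 22.8985) (0, 0) (2.2031, 0)]  |A|=110.1181
4. ⊥bis P0·P3 via (3.725,8.86): [(9.106, 5.321) (6.1775, 10.9739) (0, 5.6492) (0, 0) (2.2031, 0)]  |A|=56.8394
5. ⊥bis P0·P4 via (4.455,12.69): [(9.106, 5.321) (6.1775, 10.9739) (0, 5.6492) (0, 0) (2.2031, 0)]  |A|=56.8394
6. canonical 5-gon: [(9.106, 5.321) (6.1775, 10.9739) (0, 5.6492) (0, 0) (2.2031, 0)]
7. shoelace: 56.8394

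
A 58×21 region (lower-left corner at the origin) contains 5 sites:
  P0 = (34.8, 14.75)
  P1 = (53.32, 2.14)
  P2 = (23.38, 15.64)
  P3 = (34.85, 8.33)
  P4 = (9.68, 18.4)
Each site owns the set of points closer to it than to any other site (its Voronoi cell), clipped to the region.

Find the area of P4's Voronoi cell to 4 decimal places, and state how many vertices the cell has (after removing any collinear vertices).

Area of P4's cell: 319.5461 (4 vertices)

1. box [0,58]×[0,21]: [(0, 0) (58, 0) (58, 21) (0, 21)]
2. ⊥bis P4·P0 via (22.24,16.575): [(0, 0) (19.8316, 0) (22.883, 21) (0, 21)]  |A|=448.503
3. ⊥bis P4·P1 via (31.5,10.27): [(0, 0) (19.8316, 0) (22.883, 21) (0, 21)]  |A|=448.503
4. ⊥bis P4·P2 via (16.53,17.02): [(0, 0) (13.1012, 0) (17.3318, 21) (0, 21)]  |A|=319.5461
5. ⊥bis P4·P3 via (22.265,13.365): [(0, 0) (13.1012, 0) (17.3318, 21) (0, 21)]  |A|=319.5461
6. canonical 4-gon: [(0, 0) (13.1012, 0) (17.3318, 21) (0, 21)]
7. shoelace: 319.5461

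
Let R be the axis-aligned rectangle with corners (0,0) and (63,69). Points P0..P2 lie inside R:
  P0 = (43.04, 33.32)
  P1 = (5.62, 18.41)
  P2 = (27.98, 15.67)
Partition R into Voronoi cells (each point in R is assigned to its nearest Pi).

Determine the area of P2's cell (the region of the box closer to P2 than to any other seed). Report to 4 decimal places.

1. box [0,63]×[0,69]: [(0, 0) (63, 0) (63, 69) (0, 69)]
2. ⊥bis P2·P0 via (35.51,24.495): [(0, 54.7942) (0, 0) (63, 0) (63, 1.0389)]  |A|=1758.7435
3. ⊥bis P2·P1 via (16.8,17.04): [(19.3982, 38.2425) (14.7119, 0) (63, 0) (63, 1.0389)]  |A|=945.9796
4. canonical 4-gon: [(19.3982, 38.2425) (14.7119, 0) (63, 0) (63, 1.0389)]
5. shoelace: 945.9796

Area of P2's cell: 945.9796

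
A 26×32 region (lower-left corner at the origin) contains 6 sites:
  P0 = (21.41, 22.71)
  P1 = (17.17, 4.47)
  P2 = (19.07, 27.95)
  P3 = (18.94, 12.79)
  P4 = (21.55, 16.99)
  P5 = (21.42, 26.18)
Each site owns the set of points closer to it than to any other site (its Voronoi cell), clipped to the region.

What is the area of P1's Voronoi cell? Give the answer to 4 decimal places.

Area of P1's cell: 252.3405

1. box [0,26]×[0,32]: [(0, 0) (26, 0) (26, 32) (0, 32)]
2. ⊥bis P1·P0 via (19.29,13.59): [(0, 18.0741) (0, 0) (26, 0) (26, 12.0302)]  |A|=391.3559
3. ⊥bis P1·P2 via (18.12,16.21): [(2.6252, 17.4638) (0, 17.6763) (0, 0) (26, 0) (26, 12.0302)]  |A|=390.8337
4. ⊥bis P1·P3 via (18.055,8.63): [(0, 12.471) (0, 0) (26, 0) (26, 6.9398)]  |A|=252.3405
5. ⊥bis P1·P4 via (19.36,10.73): [(0, 12.471) (0, 0) (26, 0) (26, 6.9398)]  |A|=252.3405
6. ⊥bis P1·P5 via (19.295,15.325): [(0, 12.471) (0, 0) (26, 0) (26, 6.9398)]  |A|=252.3405
7. canonical 4-gon: [(0, 12.471) (0, 0) (26, 0) (26, 6.9398)]
8. shoelace: 252.3405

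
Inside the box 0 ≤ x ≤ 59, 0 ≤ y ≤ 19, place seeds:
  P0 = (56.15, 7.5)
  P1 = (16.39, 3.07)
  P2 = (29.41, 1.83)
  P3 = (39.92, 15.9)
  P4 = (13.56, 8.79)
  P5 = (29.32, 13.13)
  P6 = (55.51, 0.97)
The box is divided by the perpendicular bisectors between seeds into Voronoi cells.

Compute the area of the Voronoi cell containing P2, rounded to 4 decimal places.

Area of P2's cell: 132.2779

1. box [0,59]×[0,19]: [(0, 0) (59, 0) (59, 19) (0, 19)]
2. ⊥bis P2·P0 via (42.78,4.665): [(0, 0) (43.7692, 0) (39.7404, 19) (0, 19)]  |A|=793.3408
3. ⊥bis P2·P1 via (22.9,2.45): [(22.6667, 0) (43.7692, 0) (39.7404, 19) (24.4762, 19)]  |A|=345.4836
4. ⊥bis P2·P3 via (34.665,8.865): [(24.2518, 16.6435) (22.6667, 0) (43.7692, 0) (43.2491, 2.4529)]  |A|=195.2183
5. ⊥bis P2·P4 via (21.485,5.31): [(25.9159, 15.4004) (23.6397, 10.2169) (22.6667, 0) (43.7692, 0) (43.2491, 2.4529)]  |A|=189.4906
6. ⊥bis P2·P5 via (29.365,7.48): [(36.4437, 7.5364) (23.3745, 7.4323) (22.6667, 0) (43.7692, 0) (43.2491, 2.4529)]  |A|=135.0727
7. ⊥bis P2·P6 via (42.46,1.4): [(42.5128, 3.0028) (36.4437, 7.5364) (23.3745, 7.4323) (22.6667, 0) (42.4139, 0)]  |A|=132.2779
8. canonical 5-gon: [(42.5128, 3.0028) (36.4437, 7.5364) (23.3745, 7.4323) (22.6667, 0) (42.4139, 0)]
9. shoelace: 132.2779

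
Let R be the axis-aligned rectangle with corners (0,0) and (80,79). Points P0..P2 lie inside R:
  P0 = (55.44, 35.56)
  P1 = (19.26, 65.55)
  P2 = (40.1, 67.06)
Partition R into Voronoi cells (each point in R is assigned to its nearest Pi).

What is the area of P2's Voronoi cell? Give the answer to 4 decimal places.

1. box [0,80]×[0,79]: [(0, 0) (80, 0) (80, 79) (0, 79)]
2. ⊥bis P2·P0 via (47.77,51.31): [(0, 28.0468) (80, 67.0055) (80, 79) (0, 79)]  |A|=2517.9093
3. ⊥bis P2·P1 via (29.68,66.305): [(31.346, 43.3118) (80, 67.0055) (80, 79) (28.7602, 79)]  |A|=1206.1195
4. canonical 4-gon: [(31.346, 43.3118) (80, 67.0055) (80, 79) (28.7602, 79)]
5. shoelace: 1206.1195

Area of P2's cell: 1206.1195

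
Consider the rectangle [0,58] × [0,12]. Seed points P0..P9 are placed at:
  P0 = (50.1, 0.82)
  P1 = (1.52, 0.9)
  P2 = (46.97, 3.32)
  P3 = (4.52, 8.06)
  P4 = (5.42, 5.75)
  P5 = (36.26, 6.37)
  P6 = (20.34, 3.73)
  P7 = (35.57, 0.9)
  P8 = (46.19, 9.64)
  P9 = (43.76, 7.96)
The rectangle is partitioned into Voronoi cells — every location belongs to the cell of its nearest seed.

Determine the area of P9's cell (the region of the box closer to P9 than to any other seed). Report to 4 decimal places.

1. box [0,58]×[0,12]: [(0, 0) (58, 0) (58, 12) (0, 12)]
2. ⊥bis P9·P0 via (46.93,4.39): [(0, 0) (41.9861, 0) (55.5003, 12) (0, 12)]  |A|=584.9179
3. ⊥bis P9·P1 via (22.64,4.43): [(23.3804, 0) (41.9861, 0) (55.5003, 12) (21.3747, 12)]  |A|=316.3868
4. ⊥bis P9·P2 via (45.365,5.64): [(23.3804, 0) (37.2125, 0) (54.5583, 12) (21.3747, 12)]  |A|=282.0934
5. ⊥bis P9·P3 via (24.14,8.01): [(24.1196, 0) (37.2125, 0) (54.5583, 12) (24.1502, 12)]  |A|=261.006
6. ⊥bis P9·P4 via (24.59,6.855): [(24.9851, 0) (37.2125, 0) (54.5583, 12) (24.2934, 12)]  |A|=254.9531
7. ⊥bis P9·P5 via (40.01,7.165): [(40.9769, 2.6043) (54.5583, 12) (38.985, 12)]  |A|=73.1614
8. ⊥bis P9·P6 via (32.05,5.845): [(40.9769, 2.6043) (54.5583, 12) (38.985, 12)]  |A|=73.1614
9. ⊥bis P9·P7 via (39.665,4.43): [(40.8914, 3.0073) (41.141, 2.7178) (54.5583, 12) (38.985, 12)]  |A|=73.1234
10. ⊥bis P9·P8 via (44.975,8.8): [(40.8914, 3.0073) (41.141, 2.7178) (46.579, 6.4799) (42.7627, 12) (38.985, 12)]  |A|=40.5668
11. canonical 5-gon: [(40.8914, 3.0073) (41.141, 2.7178) (46.579, 6.4799) (42.7627, 12) (38.985, 12)]
12. shoelace: 40.5668

Area of P9's cell: 40.5668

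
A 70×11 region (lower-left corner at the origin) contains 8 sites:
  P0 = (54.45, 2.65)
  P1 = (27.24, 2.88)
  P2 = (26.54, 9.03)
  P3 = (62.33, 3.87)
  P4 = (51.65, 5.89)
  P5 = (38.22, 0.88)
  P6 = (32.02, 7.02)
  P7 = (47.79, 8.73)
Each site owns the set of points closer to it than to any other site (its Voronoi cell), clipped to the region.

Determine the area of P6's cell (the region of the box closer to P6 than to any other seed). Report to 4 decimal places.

1. box [0,70]×[0,11]: [(0, 0) (70, 0) (70, 11) (0, 11)]
2. ⊥bis P6·P0 via (43.235,4.835): [(0, 0) (42.293, 0) (44.4361, 11) (0, 11)]  |A|=477.0102
3. ⊥bis P6·P1 via (29.63,4.95): [(33.9172, 0) (42.293, 0) (44.4361, 11) (24.39, 11)]  |A|=156.3201
4. ⊥bis P6·P2 via (29.28,8.025): [(28.5918, 6.1487) (33.9172, 0) (42.293, 0) (44.4361, 11) (30.3712, 11)]  |A|=141.8119
5. ⊥bis P6·P3 via (47.175,5.445): [(28.5918, 6.1487) (33.9172, 0) (42.293, 0) (44.4361, 11) (30.3712, 11)]  |A|=141.8119
6. ⊥bis P6·P4 via (41.835,6.455): [(28.5918, 6.1487) (33.9172, 0) (41.4634, 0) (42.0966, 11) (30.3712, 11)]  |A|=124.3821
7. ⊥bis P6·P5 via (35.12,3.95): [(28.5918, 6.1487) (32.6534, 1.4593) (42.0963, 10.9945) (42.0966, 11) (30.3712, 11)]  |A|=69.9833
8. ⊥bis P6·P7 via (39.905,7.875): [(28.5918, 6.1487) (32.6534, 1.4593) (39.8164, 8.6923) (39.5661, 11) (30.3712, 11)]  |A|=67.0576
9. canonical 5-gon: [(28.5918, 6.1487) (32.6534, 1.4593) (39.8164, 8.6923) (39.5661, 11) (30.3712, 11)]
10. shoelace: 67.0576

Area of P6's cell: 67.0576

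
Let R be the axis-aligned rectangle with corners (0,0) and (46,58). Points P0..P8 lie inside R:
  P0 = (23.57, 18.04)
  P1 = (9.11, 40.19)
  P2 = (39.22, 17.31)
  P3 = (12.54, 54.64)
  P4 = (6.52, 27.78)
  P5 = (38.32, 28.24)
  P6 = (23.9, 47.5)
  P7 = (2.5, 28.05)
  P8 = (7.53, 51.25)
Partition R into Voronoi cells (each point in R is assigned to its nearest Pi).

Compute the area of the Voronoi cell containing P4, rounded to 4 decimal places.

Area of P4's cell: 252.2634

1. box [0,46]×[0,58]: [(0, 0) (46, 0) (46, 58) (0, 58)]
2. ⊥bis P4·P0 via (15.045,22.91): [(0, 0) (1.9574, 0) (35.0905, 58) (0, 58)]  |A|=1074.3908
3. ⊥bis P4·P1 via (7.815,33.985): [(0, 35.616) (0, 0) (1.9574, 0) (19.9276, 31.4571)]  |A|=385.6581
4. ⊥bis P4·P2 via (22.87,22.545): [(0, 35.616) (0, 0) (1.9574, 0) (19.9276, 31.4571)]  |A|=385.6581
5. ⊥bis P4·P3 via (9.53,41.21): [(0, 35.616) (0, 0) (1.9574, 0) (19.9276, 31.4571)]  |A|=385.6581
6. ⊥bis P4·P5 via (22.42,28.01): [(0, 35.616) (0, 0) (1.9574, 0) (19.9276, 31.4571)]  |A|=385.6581
7. ⊥bis P4·P6 via (15.21,37.64): [(0, 35.616) (0, 0) (1.9574, 0) (19.9276, 31.4571)]  |A|=385.6581
8. ⊥bis P4·P7 via (4.51,27.915): [(4.9577, 34.5813) (2.7254, 1.3444) (19.9276, 31.4571)]  |A|=252.2634
9. ⊥bis P4·P8 via (7.025,39.515): [(4.9577, 34.5813) (2.7254, 1.3444) (19.9276, 31.4571)]  |A|=252.2634
10. canonical 3-gon: [(4.9577, 34.5813) (2.7254, 1.3444) (19.9276, 31.4571)]
11. shoelace: 252.2634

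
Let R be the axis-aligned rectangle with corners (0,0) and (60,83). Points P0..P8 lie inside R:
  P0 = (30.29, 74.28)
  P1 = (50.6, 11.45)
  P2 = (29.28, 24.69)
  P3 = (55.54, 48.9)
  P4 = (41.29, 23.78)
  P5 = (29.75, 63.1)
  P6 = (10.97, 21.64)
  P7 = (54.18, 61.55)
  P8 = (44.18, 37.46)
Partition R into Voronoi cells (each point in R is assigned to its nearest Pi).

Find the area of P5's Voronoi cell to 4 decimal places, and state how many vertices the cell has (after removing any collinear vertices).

1. box [0,60]×[0,83]: [(0, 0) (60, 0) (60, 83) (0, 83)]
2. ⊥bis P5·P0 via (30.02,68.69): [(0, 70.14) (0, 0) (60, 0) (60, 67.2419)]  |A|=4121.458
3. ⊥bis P5·P1 via (40.175,37.275): [(0, 70.14) (0, 21.0572) (60, 45.2779) (60, 67.2419)]  |A|=2131.4037
4. ⊥bis P5·P2 via (29.515,43.895): [(0, 70.14) (0, 44.2562) (55.7781, 43.5736) (60, 45.2779) (60, 67.2419)]  |A|=1484.4073
5. ⊥bis P5·P3 via (42.645,56): [(49.1241, 67.7673) (0, 70.14) (0, 44.2562) (35.9367, 43.8164)]  |A|=1069.0161
6. ⊥bis P5·P4 via (35.52,43.44): [(49.1241, 67.7673) (0, 70.14) (0, 44.2562) (35.9367, 43.8164)]  |A|=1069.0161
7. ⊥bis P5·P6 via (20.36,42.37): [(49.1241, 67.7673) (0, 70.14) (0, 51.5924) (16.6457, 44.0525) (35.9367, 43.8164)]  |A|=1007.9578
8. ⊥bis P5·P7 via (41.965,62.325): [(41.4229, 53.7804) (42.3311, 68.0954) (0, 70.14) (0, 51.5924) (16.6457, 44.0525) (35.9367, 43.8164)]  |A|=959.1882
9. ⊥bis P5·P8 via (36.965,50.28): [(40.6318, 52.3437) (41.4229, 53.7804) (42.3311, 68.0954) (0, 70.14) (0, 51.5924) (16.6457, 44.0525) (25.7027, 43.9416)]  |A|=915.2602
10. canonical 7-gon: [(40.6318, 52.3437) (41.4229, 53.7804) (42.3311, 68.0954) (0, 70.14) (0, 51.5924) (16.6457, 44.0525) (25.7027, 43.9416)]
11. shoelace: 915.2602

Area of P5's cell: 915.2602 (7 vertices)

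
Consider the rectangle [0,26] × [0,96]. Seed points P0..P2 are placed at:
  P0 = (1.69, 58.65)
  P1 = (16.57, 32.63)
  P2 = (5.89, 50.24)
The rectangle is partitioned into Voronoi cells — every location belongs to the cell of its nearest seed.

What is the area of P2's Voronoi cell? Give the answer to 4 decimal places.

Area of P2's cell: 429.9377

1. box [0,26]×[0,96]: [(0, 0) (26, 0) (26, 96) (0, 96)]
2. ⊥bis P2·P0 via (3.79,54.445): [(0, 52.5523) (0, 0) (26, 0) (26, 65.5368)]  |A|=1535.1576
3. ⊥bis P2·P1 via (11.23,41.435): [(0, 52.5523) (0, 34.6243) (26, 50.3926) (26, 65.5368)]  |A|=429.9377
4. canonical 4-gon: [(0, 52.5523) (0, 34.6243) (26, 50.3926) (26, 65.5368)]
5. shoelace: 429.9377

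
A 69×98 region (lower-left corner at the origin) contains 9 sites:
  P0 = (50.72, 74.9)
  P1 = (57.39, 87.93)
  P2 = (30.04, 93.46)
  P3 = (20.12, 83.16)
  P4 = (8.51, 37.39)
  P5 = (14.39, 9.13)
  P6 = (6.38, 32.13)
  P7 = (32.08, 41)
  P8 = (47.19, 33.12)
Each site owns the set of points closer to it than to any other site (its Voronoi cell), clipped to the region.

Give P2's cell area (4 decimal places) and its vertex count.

1. box [0,69]×[0,98]: [(0, 0) (69, 0) (69, 98) (0, 98)]
2. ⊥bis P2·P0 via (40.38,84.18): [(0, 39.1876) (52.7832, 98) (0, 98)]  |A|=1552.154
3. ⊥bis P2·P1 via (43.715,90.695): [(0, 39.1876) (42.9845, 87.082) (45.192, 98) (0, 98)]  |A|=1510.7134
4. ⊥bis P2·P3 via (25.08,88.31): [(35.2746, 78.4915) (42.9845, 87.082) (45.192, 98) (15.0188, 98)]  |A|=326.9235
5. ⊥bis P2·P4 via (19.275,65.425): [(35.2746, 78.4915) (42.9845, 87.082) (45.192, 98) (15.0188, 98)]  |A|=326.9235
6. ⊥bis P2·P5 via (22.215,51.295): [(35.2746, 78.4915) (42.9845, 87.082) (45.192, 98) (15.0188, 98)]  |A|=326.9235
7. ⊥bis P2·P6 via (18.21,62.795): [(35.2746, 78.4915) (42.9845, 87.082) (45.192, 98) (15.0188, 98)]  |A|=326.9235
8. ⊥bis P2·P7 via (31.06,67.23): [(35.2746, 78.4915) (42.9845, 87.082) (45.192, 98) (15.0188, 98)]  |A|=326.9235
9. ⊥bis P2·P8 via (38.615,63.29): [(35.2746, 78.4915) (42.9845, 87.082) (45.192, 98) (15.0188, 98)]  |A|=326.9235
10. canonical 4-gon: [(35.2746, 78.4915) (42.9845, 87.082) (45.192, 98) (15.0188, 98)]
11. shoelace: 326.9235

Area of P2's cell: 326.9235 (4 vertices)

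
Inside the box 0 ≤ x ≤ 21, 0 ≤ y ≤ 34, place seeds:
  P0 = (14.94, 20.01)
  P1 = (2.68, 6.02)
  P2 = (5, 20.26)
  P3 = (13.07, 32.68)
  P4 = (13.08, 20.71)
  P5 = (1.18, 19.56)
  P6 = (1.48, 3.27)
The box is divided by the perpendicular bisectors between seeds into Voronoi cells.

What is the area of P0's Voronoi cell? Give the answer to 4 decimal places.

Area of P0's cell: 162.9562

1. box [0,21]×[0,34]: [(0, 0) (21, 0) (21, 34) (0, 34)]
2. ⊥bis P0·P1 via (8.81,13.015): [(0, 20.7356) (21, 2.3324) (21, 34) (0, 34)]  |A|=471.7863
3. ⊥bis P0·P2 via (9.97,20.135): [(9.7698, 12.1739) (21, 2.3324) (21, 34) (10.3187, 34)]  |A|=294.3824
4. ⊥bis P0·P3 via (14.005,26.345): [(10.1117, 25.7704) (9.7698, 12.1739) (21, 2.3324) (21, 27.3774)]  |A|=214.3767
5. ⊥bis P0·P4 via (14.01,20.36): [(16.3952, 26.6978) (10.6417, 11.4098) (21, 2.3324) (21, 27.3774)]  |A|=162.9562
6. ⊥bis P0·P5 via (8.06,19.785): [(16.3952, 26.6978) (10.6417, 11.4098) (21, 2.3324) (21, 27.3774)]  |A|=162.9562
7. ⊥bis P0·P6 via (8.21,11.64): [(16.3952, 26.6978) (10.6417, 11.4098) (21, 2.3324) (21, 27.3774)]  |A|=162.9562
8. canonical 4-gon: [(16.3952, 26.6978) (10.6417, 11.4098) (21, 2.3324) (21, 27.3774)]
9. shoelace: 162.9562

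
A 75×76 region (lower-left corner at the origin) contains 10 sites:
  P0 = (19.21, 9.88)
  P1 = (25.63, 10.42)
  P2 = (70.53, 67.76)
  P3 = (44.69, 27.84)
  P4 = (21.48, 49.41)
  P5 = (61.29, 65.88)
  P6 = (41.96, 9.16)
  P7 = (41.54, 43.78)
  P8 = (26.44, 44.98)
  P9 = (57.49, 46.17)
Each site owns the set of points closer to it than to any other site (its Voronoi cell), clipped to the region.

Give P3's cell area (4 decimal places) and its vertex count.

1. box [0,75]×[0,76]: [(0, 0) (75, 0) (75, 76) (0, 76)]
2. ⊥bis P3·P0 via (31.95,18.86): [(0, 64.1877) (45.2438, 0) (75, 0) (75, 76) (0, 76)]  |A|=4247.9522
3. ⊥bis P3·P1 via (35.16,19.13): [(0, 64.1877) (20.2968, 35.3925) (52.644, 0) (75, 0) (75, 76) (0, 76)]  |A|=4116.9965
4. ⊥bis P3·P2 via (57.61,47.8): [(0, 64.1877) (20.2968, 35.3925) (52.644, 0) (75, 0) (75, 36.5435) (14.0441, 76) (0, 76)]  |A|=2914.4438
5. ⊥bis P3·P4 via (33.085,38.625): [(25.148, 30.0846) (52.644, 0) (75, 0) (75, 36.5435) (47.6208, 54.266)]  |A|=1777.3395
6. ⊥bis P3·P5 via (52.99,46.86): [(44.2732, 50.6639) (25.148, 30.0846) (52.644, 0) (75, 0) (75, 36.5435) (71.6258, 38.7277)]  |A|=1708.0975
7. ⊥bis P3·P6 via (43.325,18.5): [(44.2732, 50.6639) (25.148, 30.0846) (34.5658, 19.7801) (75, 13.8708) (75, 36.5435) (71.6258, 38.7277)]  |A|=1206.5671
8. ⊥bis P3·P7 via (43.115,35.81): [(67.341, 40.5975) (27.6239, 32.7487) (25.148, 30.0846) (34.5658, 19.7801) (75, 13.8708) (75, 36.5435) (71.6258, 38.7277)]  |A|=916.1362
9. ⊥bis P3·P8 via (35.565,36.41): [(67.341, 40.5975) (33.1525, 33.8412) (27.3557, 27.669) (34.5658, 19.7801) (75, 13.8708) (75, 36.5435) (71.6258, 38.7277)]  |A|=896.31
10. ⊥bis P3·P9 via (51.09,37.005): [(50.6648, 37.302) (33.1525, 33.8412) (27.3557, 27.669) (34.5658, 19.7801) (75, 13.8708) (75, 20.3084)]  |A|=650.8206
11. canonical 6-gon: [(50.6648, 37.302) (33.1525, 33.8412) (27.3557, 27.669) (34.5658, 19.7801) (75, 13.8708) (75, 20.3084)]
12. shoelace: 650.8206

Area of P3's cell: 650.8206 (6 vertices)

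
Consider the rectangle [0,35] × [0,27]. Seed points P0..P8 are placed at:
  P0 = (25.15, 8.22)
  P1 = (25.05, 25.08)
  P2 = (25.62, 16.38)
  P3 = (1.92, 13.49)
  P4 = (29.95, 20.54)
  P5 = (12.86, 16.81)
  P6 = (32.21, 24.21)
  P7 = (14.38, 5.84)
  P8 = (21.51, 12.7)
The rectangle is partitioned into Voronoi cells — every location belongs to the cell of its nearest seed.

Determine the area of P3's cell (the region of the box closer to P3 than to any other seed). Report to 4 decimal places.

1. box [0,35]×[0,27]: [(0, 0) (35, 0) (35, 27) (0, 27)]
2. ⊥bis P3·P0 via (13.535,10.855): [(0, 0) (11.0724, 0) (17.1977, 27) (0, 27)]  |A|=381.6463
3. ⊥bis P3·P1 via (13.485,19.285): [(0, 0) (11.0724, 0) (14.8359, 16.5891) (9.6192, 27) (0, 27)]  |A|=342.1968
4. ⊥bis P3·P2 via (13.77,14.935): [(0, 0) (11.0724, 0) (14.0114, 12.9551) (13.1606, 19.9324) (9.6192, 27) (0, 27)]  |A|=337.7747
5. ⊥bis P3·P4 via (15.935,17.015): [(0, 0) (11.0724, 0) (14.0114, 12.9551) (13.1606, 19.9324) (9.6192, 27) (0, 27)]  |A|=337.7747
6. ⊥bis P3·P5 via (7.39,15.15): [(0, 0) (11.0724, 0) (11.4639, 1.7257) (3.7938, 27) (0, 27)]  |A|=212.26
7. ⊥bis P3·P6 via (17.065,18.85): [(0, 0) (11.0724, 0) (11.4639, 1.7257) (3.7938, 27) (0, 27)]  |A|=212.26
8. ⊥bis P3·P7 via (8.15,9.665): [(0, 0) (2.216, 0) (8.7553, 10.651) (3.7938, 27) (0, 27)]  |A|=161.0114
9. ⊥bis P3·P8 via (11.715,13.095): [(0, 0) (2.216, 0) (8.7553, 10.651) (3.7938, 27) (0, 27)]  |A|=161.0114
10. canonical 5-gon: [(0, 0) (2.216, 0) (8.7553, 10.651) (3.7938, 27) (0, 27)]
11. shoelace: 161.0114

Area of P3's cell: 161.0114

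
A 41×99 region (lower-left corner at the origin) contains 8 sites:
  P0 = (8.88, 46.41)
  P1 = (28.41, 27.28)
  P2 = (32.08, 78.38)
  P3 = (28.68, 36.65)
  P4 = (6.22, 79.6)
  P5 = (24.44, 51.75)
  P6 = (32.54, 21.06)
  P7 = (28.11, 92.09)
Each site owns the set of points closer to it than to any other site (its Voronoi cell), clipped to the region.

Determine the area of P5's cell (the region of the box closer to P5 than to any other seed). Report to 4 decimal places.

Area of P5's cell: 520.1065

1. box [0,41]×[0,99]: [(0, 0) (41, 0) (41, 99) (0, 99)]
2. ⊥bis P5·P0 via (16.66,49.08): [(0, 97.6249) (33.5037, 0) (41, 0) (41, 99) (0, 99)]  |A|=2423.6053
3. ⊥bis P5·P1 via (26.425,39.515): [(0, 97.6249) (20.2845, 38.5188) (41, 41.8796) (41, 99) (0, 99)]  |A|=1845.451
4. ⊥bis P5·P2 via (28.26,65.065): [(9.3082, 70.5022) (20.2845, 38.5188) (41, 41.8796) (41, 61.41)]  |A|=659.1972
5. ⊥bis P5·P3 via (26.56,44.2): [(9.3082, 70.5022) (19.0577, 42.0934) (41, 48.2547) (41, 61.41)]  |A|=550.1691
6. ⊥bis P5·P4 via (15.33,65.675): [(18.6235, 67.8297) (11.7652, 63.3428) (19.0577, 42.0934) (41, 48.2547) (41, 61.41)]  |A|=520.1065
7. ⊥bis P5·P6 via (28.49,36.405): [(18.6235, 67.8297) (11.7652, 63.3428) (19.0577, 42.0934) (41, 48.2547) (41, 61.41)]  |A|=520.1065
8. ⊥bis P5·P7 via (26.275,71.92): [(18.6235, 67.8297) (11.7652, 63.3428) (19.0577, 42.0934) (41, 48.2547) (41, 61.41)]  |A|=520.1065
9. canonical 5-gon: [(18.6235, 67.8297) (11.7652, 63.3428) (19.0577, 42.0934) (41, 48.2547) (41, 61.41)]
10. shoelace: 520.1065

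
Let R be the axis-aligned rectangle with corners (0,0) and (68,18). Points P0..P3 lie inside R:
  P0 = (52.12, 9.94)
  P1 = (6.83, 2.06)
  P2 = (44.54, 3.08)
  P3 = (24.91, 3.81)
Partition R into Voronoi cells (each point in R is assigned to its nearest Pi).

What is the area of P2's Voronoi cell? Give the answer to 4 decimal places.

1. box [0,68]×[0,18]: [(0, 0) (68, 0) (68, 18) (0, 18)]
2. ⊥bis P2·P0 via (48.33,6.51): [(0, 0) (54.2216, 0) (37.9314, 18) (0, 18)]  |A|=829.3773
3. ⊥bis P2·P1 via (25.685,2.57): [(25.7545, 0) (54.2216, 0) (37.9314, 18) (25.2676, 18)]  |A|=370.1779
4. ⊥bis P2·P3 via (34.725,3.445): [(34.5969, 0) (54.2216, 0) (37.9314, 18) (35.2663, 18)]  |A|=200.6089
5. canonical 4-gon: [(34.5969, 0) (54.2216, 0) (37.9314, 18) (35.2663, 18)]
6. shoelace: 200.6089

Area of P2's cell: 200.6089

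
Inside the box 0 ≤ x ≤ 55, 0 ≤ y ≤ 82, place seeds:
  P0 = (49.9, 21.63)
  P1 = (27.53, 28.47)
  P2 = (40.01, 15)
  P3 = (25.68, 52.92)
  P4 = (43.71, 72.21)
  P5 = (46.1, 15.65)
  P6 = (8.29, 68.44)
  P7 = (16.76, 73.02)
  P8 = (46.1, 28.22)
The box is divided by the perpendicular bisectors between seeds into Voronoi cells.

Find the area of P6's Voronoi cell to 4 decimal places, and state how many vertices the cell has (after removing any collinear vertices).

Area of P6's cell: 421.2946 (4 vertices)

1. box [0,55]×[0,82]: [(0, 0) (55, 0) (55, 82) (0, 82)]
2. ⊥bis P6·P0 via (29.095,45.035): [(0, 19.1721) (55, 68.0623) (55, 82) (0, 82)]  |A|=2111.0549
3. ⊥bis P6·P1 via (17.91,48.455): [(0, 39.8338) (50.6972, 64.2375) (55, 68.0623) (55, 82) (0, 82)]  |A|=1587.3085
4. ⊥bis P6·P2 via (24.15,41.72): [(0, 39.8338) (50.6972, 64.2375) (55, 68.0623) (55, 82) (0, 82)]  |A|=1587.3085
5. ⊥bis P6·P3 via (16.985,60.68): [(0, 41.6485) (36.0124, 82) (0, 82)]  |A|=726.5774
6. ⊥bis P6·P4 via (26,70.325): [(0, 41.6485) (25.9566, 70.7326) (24.7573, 82) (0, 82)]  |A|=663.1698
7. ⊥bis P6·P5 via (27.195,42.045): [(0, 41.6485) (25.9566, 70.7326) (24.7573, 82) (0, 82)]  |A|=663.1698
8. ⊥bis P6·P7 via (12.525,70.73): [(0, 41.6485) (17.5917, 61.3598) (6.431, 82) (0, 82)]  |A|=421.2946
9. ⊥bis P6·P8 via (27.195,48.33): [(0, 41.6485) (17.5917, 61.3598) (6.431, 82) (0, 82)]  |A|=421.2946
10. canonical 4-gon: [(0, 41.6485) (17.5917, 61.3598) (6.431, 82) (0, 82)]
11. shoelace: 421.2946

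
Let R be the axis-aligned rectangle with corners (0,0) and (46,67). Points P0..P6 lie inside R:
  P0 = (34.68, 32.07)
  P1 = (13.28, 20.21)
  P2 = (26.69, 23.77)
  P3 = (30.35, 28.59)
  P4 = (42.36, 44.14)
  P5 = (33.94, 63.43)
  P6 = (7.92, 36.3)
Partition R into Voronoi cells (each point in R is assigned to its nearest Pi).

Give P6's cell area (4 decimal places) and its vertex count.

Area of P6's cell: 668.3188 (7 vertices)

1. box [0,46]×[0,67]: [(0, 0) (46, 0) (46, 67) (0, 67)]
2. ⊥bis P6·P0 via (21.3,34.185): [(0, 0) (15.8963, 0) (26.4871, 67) (0, 67)]  |A|=1419.8453
3. ⊥bis P6·P1 via (10.6,28.255): [(0, 24.7239) (20.9053, 31.688) (26.4871, 67) (0, 67)]  |A|=909.5546
4. ⊥bis P6·P2 via (17.305,30.035): [(0, 24.7239) (17.6944, 30.6183) (21.68, 36.5887) (26.4871, 67) (0, 67)]  |A|=902.1011
5. ⊥bis P6·P3 via (19.135,32.445): [(0, 24.7239) (17.6944, 30.6183) (19.3698, 33.1281) (22.634, 42.6244) (26.4871, 67) (0, 67)]  |A|=896.7802
6. ⊥bis P6·P4 via (25.14,40.22): [(0, 24.7239) (17.6944, 30.6183) (19.3698, 33.1281) (22.634, 42.6244) (23.4367, 47.7023) (19.0437, 67) (0, 67)]  |A|=824.9602
7. ⊥bis P6·P5 via (20.93,49.865): [(0, 24.7239) (17.6944, 30.6183) (19.3698, 33.1281) (22.634, 42.6244) (23.4036, 47.4926) (3.064, 67) (0, 67)]  |A|=668.3188
8. canonical 7-gon: [(0, 24.7239) (17.6944, 30.6183) (19.3698, 33.1281) (22.634, 42.6244) (23.4036, 47.4926) (3.064, 67) (0, 67)]
9. shoelace: 668.3188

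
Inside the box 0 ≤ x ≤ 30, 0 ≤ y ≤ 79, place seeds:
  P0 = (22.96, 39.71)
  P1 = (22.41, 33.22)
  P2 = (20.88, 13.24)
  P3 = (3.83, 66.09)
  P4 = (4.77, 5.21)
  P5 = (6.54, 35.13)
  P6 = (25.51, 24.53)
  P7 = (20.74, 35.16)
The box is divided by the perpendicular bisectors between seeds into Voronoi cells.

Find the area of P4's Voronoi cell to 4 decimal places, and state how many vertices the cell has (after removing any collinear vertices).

Area of P4's cell: 250.8904 (4 vertices)

1. box [0,30]×[0,79]: [(0, 0) (30, 0) (30, 79) (0, 79)]
2. ⊥bis P4·P0 via (13.865,22.46): [(0, 29.7703) (0, 0) (30, 0) (30, 13.9529)]  |A|=655.8473
3. ⊥bis P4·P1 via (13.59,19.215): [(0, 27.7736) (0, 0) (30, 0) (30, 8.8804)]  |A|=549.8105
4. ⊥bis P4·P2 via (12.825,9.225): [(5.2172, 24.488) (0, 27.7736) (0, 0) (17.4232, 0)]  |A|=285.7796
5. ⊥bis P4·P3 via (4.3,35.65): [(5.2172, 24.488) (0, 27.7736) (0, 0) (17.4232, 0)]  |A|=285.7796
6. ⊥bis P4·P5 via (5.655,20.17): [(7.4216, 20.0655) (0, 20.5045) (0, 0) (17.4232, 0)]  |A|=250.8904
7. ⊥bis P4·P6 via (15.14,14.87): [(7.4216, 20.0655) (0, 20.5045) (0, 0) (17.4232, 0)]  |A|=250.8904
8. ⊥bis P4·P7 via (12.755,20.185): [(7.4216, 20.0655) (0, 20.5045) (0, 0) (17.4232, 0)]  |A|=250.8904
9. canonical 4-gon: [(7.4216, 20.0655) (0, 20.5045) (0, 0) (17.4232, 0)]
10. shoelace: 250.8904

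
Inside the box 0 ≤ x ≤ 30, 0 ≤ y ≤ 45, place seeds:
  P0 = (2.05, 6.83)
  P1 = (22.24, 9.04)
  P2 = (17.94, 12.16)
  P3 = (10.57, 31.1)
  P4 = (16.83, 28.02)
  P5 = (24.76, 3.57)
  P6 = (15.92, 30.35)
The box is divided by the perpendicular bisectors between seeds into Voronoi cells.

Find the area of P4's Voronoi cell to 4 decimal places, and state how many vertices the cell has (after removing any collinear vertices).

Area of P4's cell: 200.8277 (5 vertices)

1. box [0,30]×[0,45]: [(0, 0) (30, 0) (30, 45) (0, 45)]
2. ⊥bis P4·P0 via (9.44,17.425): [(0, 24.0094) (30, 3.0844) (30, 45) (0, 45)]  |A|=943.5928
3. ⊥bis P4·P1 via (19.535,18.53): [(0, 24.0094) (11.244, 16.1667) (30, 21.5129) (30, 45) (0, 45)]  |A|=770.77
4. ⊥bis P4·P2 via (17.385,20.09): [(0, 24.0094) (6.6921, 19.3416) (27.4889, 20.7971) (30, 21.5129) (30, 45) (0, 45)]  |A|=734.4438
5. ⊥bis P4·P3 via (13.7,29.56): [(8.7431, 19.4852) (27.4889, 20.7971) (30, 21.5129) (30, 45) (21.2967, 45)]  |A|=365.7253
6. ⊥bis P4·P5 via (20.795,15.795): [(8.7431, 19.4852) (27.4889, 20.7971) (30, 21.5129) (30, 45) (21.2967, 45)]  |A|=365.7253
7. ⊥bis P4·P6 via (16.375,29.185): [(12.8353, 27.8025) (8.7431, 19.4852) (27.4889, 20.7971) (30, 21.5129) (30, 34.5064)]  |A|=200.8277
8. canonical 5-gon: [(12.8353, 27.8025) (8.7431, 19.4852) (27.4889, 20.7971) (30, 21.5129) (30, 34.5064)]
9. shoelace: 200.8277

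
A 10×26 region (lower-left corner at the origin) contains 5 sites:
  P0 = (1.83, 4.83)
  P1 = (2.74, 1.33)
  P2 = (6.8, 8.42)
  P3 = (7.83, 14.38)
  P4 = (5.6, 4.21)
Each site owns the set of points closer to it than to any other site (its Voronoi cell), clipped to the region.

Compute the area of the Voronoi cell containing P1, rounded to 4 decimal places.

1. box [0,10]×[0,26]: [(0, 0) (10, 0) (10, 26) (0, 26)]
2. ⊥bis P1·P0 via (2.285,3.08): [(0, 2.4859) (0, 0) (10, 0) (10, 5.0859)]  |A|=37.859
3. ⊥bis P1·P2 via (4.77,4.875): [(6.1498, 4.0849) (0, 2.4859) (0, 0) (10, 0) (10, 1.8801)]  |A|=31.6876
4. ⊥bis P1·P3 via (5.285,7.855): [(6.1498, 4.0849) (0, 2.4859) (0, 0) (10, 0) (10, 1.8801)]  |A|=31.6876
5. ⊥bis P1·P4 via (4.17,2.77): [(3.5315, 3.4041) (0, 2.4859) (0, 0) (6.9594, 0)]  |A|=16.2346
6. canonical 4-gon: [(3.5315, 3.4041) (0, 2.4859) (0, 0) (6.9594, 0)]
7. shoelace: 16.2346

Area of P1's cell: 16.2346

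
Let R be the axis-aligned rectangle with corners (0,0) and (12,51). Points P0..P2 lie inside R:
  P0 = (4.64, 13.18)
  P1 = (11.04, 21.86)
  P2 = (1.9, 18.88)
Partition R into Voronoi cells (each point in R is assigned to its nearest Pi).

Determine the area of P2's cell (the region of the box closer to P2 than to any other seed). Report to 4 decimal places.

Area of P2's cell: 93.4910

1. box [0,12]×[0,51]: [(0, 0) (12, 0) (12, 51) (0, 51)]
2. ⊥bis P2·P0 via (3.27,16.03): [(0, 14.4581) (12, 20.2265) (12, 51) (0, 51)]  |A|=403.8922
3. ⊥bis P2·P1 via (6.47,20.37): [(0, 40.2142) (0, 14.4581) (7.2597, 17.9479)]  |A|=93.491
4. canonical 3-gon: [(0, 40.2142) (0, 14.4581) (7.2597, 17.9479)]
5. shoelace: 93.491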